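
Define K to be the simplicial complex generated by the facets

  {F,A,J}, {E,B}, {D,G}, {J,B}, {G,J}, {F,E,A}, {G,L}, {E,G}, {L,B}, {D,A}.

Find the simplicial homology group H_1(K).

We work with the vertex ordering A < B < D < E < F < G < J < L. The simplices of K, each written with vertices in increasing order, are:

  0-simplices (8): A, B, D, E, F, G, J, L
  1-simplices (13): AD, AE, AF, AJ, BE, BJ, BL, DG, EF, EG, FJ, GJ, GL
  2-simplices (2): AEF, AFJ

so the chain groups are C_0 ≅ Z^8, C_1 ≅ Z^13, C_2 ≅ Z^2.

∂_1: C_1 → C_0 sends each edge [p,q] (with p < q) to q − p.
The 8×13 boundary matrix has rank 7 and Smith normal form diag(1,1,1,1,1,1,1).

The boundary map ∂_2: C_2 → C_1 maps a triangle to the signed sum of its edges. For instance
  ∂AFJ = FJ − AJ + AF,
  ∂AEF = EF − AF + AE.
The resulting 13×2 matrix has rank 2, and its Smith normal form has invariant factors (1,1).

Reading off H_k = ker ∂_k / im ∂_{k+1}:

  H_1: rank ker ∂_1 − rank ∂_2 = (13 − 7) − 2 = 4, and the invariant factors of ∂_2 are all 1, so H_1 ≅ Z^4.

H_1 ≅ Z^4.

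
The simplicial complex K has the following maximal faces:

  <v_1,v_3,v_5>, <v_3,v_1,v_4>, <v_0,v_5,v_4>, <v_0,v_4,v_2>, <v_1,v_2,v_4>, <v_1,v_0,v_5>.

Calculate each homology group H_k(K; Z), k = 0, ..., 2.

H_0 ≅ Z,  H_1 ≅ Z,  H_2 = 0.

We work with the vertex ordering v_0 < v_1 < v_2 < v_3 < v_4 < v_5. The simplices of K, each written with vertices in increasing order, are:

  0-simplices (6): [v_0], [v_1], [v_2], [v_3], [v_4], [v_5]
  1-simplices (12): [v_0,v_1], [v_0,v_2], [v_0,v_4], [v_0,v_5], [v_1,v_2], [v_1,v_3], [v_1,v_4], [v_1,v_5], [v_2,v_4], [v_3,v_4], [v_3,v_5], [v_4,v_5]
  2-simplices (6): [v_0,v_1,v_5], [v_0,v_2,v_4], [v_0,v_4,v_5], [v_1,v_2,v_4], [v_1,v_3,v_4], [v_1,v_3,v_5]

Hence C_0 ≅ Z^6, C_1 ≅ Z^12, C_2 ≅ Z^6.

The boundary map ∂_1: C_1 → C_0 maps an edge to its endpoints' difference, ∂[p,q] = q − p.
The 6×12 boundary matrix has rank 5 and Smith normal form diag(1,1,1,1,1).

The boundary map ∂_2: C_2 → C_1 sends each 2-simplex [p,q,r] to [q,r] − [p,r] + [p,q]. For instance
  ∂[v_0,v_1,v_5] = [v_1,v_5] − [v_0,v_5] + [v_0,v_1],
  ∂[v_1,v_3,v_5] = [v_3,v_5] − [v_1,v_5] + [v_1,v_3].
The 12×6 boundary matrix has rank 6 and Smith normal form diag(1,1,1,1,1,1).

From H_k ≅ ker(∂_k) / im(∂_{k+1}) we obtain:

  H_0: rank C_0 − rank ∂_1 = 6 − 5 = 1, and the invariant factors of ∂_1 are all 1, so H_0 ≅ Z.
  H_1: rank ker ∂_1 − rank ∂_2 = (12 − 5) − 6 = 1, and the invariant factors of ∂_2 are all 1, so H_1 ≅ Z.
  H_2: rank ker ∂_2 − rank ∂_3 = (6 − 6) − 0 = 0, and there is no ∂_3, so H_2 ≅ 0.

As a check, the Euler characteristic is 6 − 12 + 6 = 0, which agrees with 1 − 1 + 0 = 0.
(K is a triangulation of the cylinder S^1 x I.)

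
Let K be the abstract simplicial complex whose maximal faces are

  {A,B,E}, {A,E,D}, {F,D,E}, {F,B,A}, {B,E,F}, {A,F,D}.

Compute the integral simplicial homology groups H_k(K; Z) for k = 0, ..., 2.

H_0 ≅ Z,  H_1 = 0,  H_2 ≅ Z.

Order the vertices as A < B < D < E < F. Listing each simplex with vertices in this order, K has dimension 2 with simplices:

  0-simplices (5): A, B, D, E, F
  1-simplices (9): AB, AD, AE, AF, BE, BF, DE, DF, EF
  2-simplices (6): ABE, ABF, ADE, ADF, BEF, DEF

Hence C_0 ≅ Z^5, C_1 ≅ Z^9, C_2 ≅ Z^6.

The boundary map ∂_1: C_1 → C_0 maps an edge to its endpoints' difference, ∂[p,q] = q − p. For instance
  ∂EF = F − E.
The 5×9 boundary matrix has rank 4 and Smith normal form diag(1,1,1,1).

∂_2: C_2 → C_1 acts by ∂[p,q,r] = [q,r] − [p,r] + [p,q]. For instance
  ∂ADE = DE − AE + AD,
  ∂ABF = BF − AF + AB.
The 9×6 boundary matrix has rank 5 and Smith normal form diag(1,1,1,1,1).

Now H_k = ker ∂_k / im ∂_{k+1}, so:

  H_0: rank C_0 − rank ∂_1 = 5 − 4 = 1, and the invariant factors of ∂_1 are all 1, so H_0 = Z.
  H_1: rank ker ∂_1 − rank ∂_2 = (9 − 4) − 5 = 0, and the invariant factors of ∂_2 are all 1, so H_1 = 0.
  H_2: rank ker ∂_2 − rank ∂_3 = (6 − 5) − 0 = 1, and there is no ∂_3, so H_2 = Z.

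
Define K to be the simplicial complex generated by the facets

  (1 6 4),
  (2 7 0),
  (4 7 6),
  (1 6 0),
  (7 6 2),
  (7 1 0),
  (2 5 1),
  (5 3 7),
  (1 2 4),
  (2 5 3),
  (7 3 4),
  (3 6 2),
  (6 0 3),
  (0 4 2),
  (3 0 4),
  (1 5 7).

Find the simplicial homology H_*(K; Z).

Fix the vertex order 0 < 1 < 2 < 3 < 4 < 5 < 6 < 7 and write every simplex with vertices in increasing order. Then dim K = 2 and the simplices of K are:

  0-simplices (8): [0], [1], [2], [3], [4], [5], [6], [7]
  1-simplices (24): (24 of them)
  2-simplices (16): [0,1,6], [0,1,7], [0,2,4], [0,2,7], [0,3,4], [0,3,6], [1,2,4], [1,2,5], [1,4,6], [1,5,7], [2,3,5], [2,3,6], [2,6,7], [3,4,7], [3,5,7], [4,6,7]

Hence C_0 ≅ Z^8, C_1 ≅ Z^24, C_2 ≅ Z^16.

The boundary map ∂_1: C_1 → C_0 is given by ∂[p,q] = [q] − [p].
This gives a 8×24 integer matrix of rank 7; reducing to Smith normal form yields diagonal entries (1,1,1,1,1,1,1).

∂_2: C_2 → C_1 acts by ∂[p,q,r] = [q,r] − [p,r] + [p,q]. For instance
  ∂[0,2,4] = [2,4] − [0,4] + [0,2],
  ∂[2,6,7] = [6,7] − [2,7] + [2,6].
This gives a 24×16 integer matrix of rank 15; reducing to Smith normal form yields diagonal entries (1,1,1,1,1,1,1,1,1,1,1,1,1,1,1).

Computing H_k = (kernel of ∂_k) / (image of ∂_{k+1}):

  H_0: rank C_0 − rank ∂_1 = 8 − 7 = 1, and the invariant factors of ∂_1 are all 1, so H_0 ≅ Z.
  H_1: rank ker ∂_1 − rank ∂_2 = (24 − 7) − 15 = 2, and the invariant factors of ∂_2 are all 1, so H_1 ≅ Z^2.
  H_2: rank ker ∂_2 − rank ∂_3 = (16 − 15) − 0 = 1, and there is no ∂_3, so H_2 ≅ Z.

(K is a triangulation of the torus T^2.)

H_0 ≅ Z,  H_1 ≅ Z^2,  H_2 ≅ Z.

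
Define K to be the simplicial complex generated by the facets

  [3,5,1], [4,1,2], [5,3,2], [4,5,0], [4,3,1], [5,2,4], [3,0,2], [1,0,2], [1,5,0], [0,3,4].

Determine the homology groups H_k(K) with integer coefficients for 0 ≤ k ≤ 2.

H_0 ≅ Z,  H_1 ≅ Z/2,  H_2 = 0.

Order the vertices as 0 < 1 < 2 < 3 < 4 < 5. Listing each simplex with vertices in this order, K has dimension 2 with simplices:

  0-simplices (6): [0], [1], [2], [3], [4], [5]
  1-simplices (15): [0,1], [0,2], [0,3], [0,4], [0,5], [1,2], [1,3], [1,4], [1,5], [2,3], [2,4], [2,5], [3,4], [3,5], [4,5]
  2-simplices (10): [0,1,2], [0,1,5], [0,2,3], [0,3,4], [0,4,5], [1,2,4], [1,3,4], [1,3,5], [2,3,5], [2,4,5]

giving chain groups C_0 ≅ Z^6, C_1 ≅ Z^15, C_2 ≅ Z^10.

The boundary map ∂_1: C_1 → C_0 sends each edge [p,q] (with p < q) to q − p. For instance
  ∂[3,4] = [4] − [3].
The 6×15 boundary matrix has rank 5 and Smith normal form diag(1,1,1,1,1).

Boundary ∂_2: C_2 → C_1 sends each 2-simplex [p,q,r] to [q,r] − [p,r] + [p,q]. For instance
  ∂[1,3,5] = [3,5] − [1,5] + [1,3],
  ∂[1,3,4] = [3,4] − [1,4] + [1,3].
The 15×10 boundary matrix has rank 10 and Smith normal form diag(1,1,1,1,1,1,1,1,1,2).

From H_k ≅ ker(∂_k) / im(∂_{k+1}) we obtain:

  H_0: rank C_0 − rank ∂_1 = 6 − 5 = 1, and the invariant factors of ∂_1 are all 1, so H_0 ≅ Z.
  H_1: rank ker ∂_1 − rank ∂_2 = (15 − 5) − 10 = 0, and ∂_2 has invariant factor 2 > 1, so H_1 ≅ Z/2.
  H_2: rank ker ∂_2 − rank ∂_3 = (10 − 10) − 0 = 0, and there is no ∂_3, so H_2 ≅ 0.

As a check, the Euler characteristic is 6 − 15 + 10 = 1, which agrees with 1 − 0 + 0 = 1.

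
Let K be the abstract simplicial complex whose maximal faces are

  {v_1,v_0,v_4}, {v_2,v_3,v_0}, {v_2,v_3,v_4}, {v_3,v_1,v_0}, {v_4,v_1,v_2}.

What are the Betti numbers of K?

b_0 = 1, b_1 = 1, b_2 = 0.

We work with the vertex ordering v_0 < v_1 < v_2 < v_3 < v_4. The simplices of K, each written with vertices in increasing order, are:

  0-simplices (5): [v_0], [v_1], [v_2], [v_3], [v_4]
  1-simplices (10): [v_0,v_1], [v_0,v_2], [v_0,v_3], [v_0,v_4], [v_1,v_2], [v_1,v_3], [v_1,v_4], [v_2,v_3], [v_2,v_4], [v_3,v_4]
  2-simplices (5): [v_0,v_1,v_3], [v_0,v_1,v_4], [v_0,v_2,v_3], [v_1,v_2,v_4], [v_2,v_3,v_4]

giving chain groups C_0 ≅ Z^5, C_1 ≅ Z^10, C_2 ≅ Z^5.

∂_1: C_1 → C_0 sends each edge [p,q] (with p < q) to q − p. For instance
  ∂[v_1,v_4] = [v_4] − [v_1].
The resulting 5×10 matrix has rank 4, and its Smith normal form has invariant factors (1,1,1,1).

The boundary map ∂_2: C_2 → C_1 acts by ∂[p,q,r] = [q,r] − [p,r] + [p,q]. For instance
  ∂[v_0,v_2,v_3] = [v_2,v_3] − [v_0,v_3] + [v_0,v_2],
  ∂[v_0,v_1,v_3] = [v_1,v_3] − [v_0,v_3] + [v_0,v_1].
This gives a 10×5 integer matrix of rank 5; reducing to Smith normal form yields diagonal entries (1,1,1,1,1).

Now H_k = ker ∂_k / im ∂_{k+1}, so:

  H_0: rank C_0 − rank ∂_1 = 5 − 4 = 1, and the invariant factors of ∂_1 are all 1, so H_0 = Z.
  H_1: rank ker ∂_1 − rank ∂_2 = (10 − 4) − 5 = 1, and the invariant factors of ∂_2 are all 1, so H_1 = Z.
  H_2: rank ker ∂_2 − rank ∂_3 = (5 − 5) − 0 = 0, and there is no ∂_3, so H_2 = 0.

(K is a triangulation of the Möbius band.)

Hence the Betti numbers are b_0 = 1, b_1 = 1, b_2 = 0.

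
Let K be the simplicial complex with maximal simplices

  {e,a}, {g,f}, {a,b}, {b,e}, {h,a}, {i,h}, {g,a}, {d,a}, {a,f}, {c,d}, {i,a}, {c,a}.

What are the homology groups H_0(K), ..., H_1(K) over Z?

H_0 = Z,  H_1 = Z^4.

K has 9 vertices, 12 edges.
rank ∂_0 = 0, rank ∂_1 = 8 ⇒ b_0 = 9 − 0 − 8 = 1; all invariant factors of ∂_1 are 1 so no torsion. So H_0 ≅ Z.
rank ∂_1 = 8, rank ∂_2 = 0 ⇒ b_1 = 12 − 8 − 0 = 4. So H_1 ≅ Z^4.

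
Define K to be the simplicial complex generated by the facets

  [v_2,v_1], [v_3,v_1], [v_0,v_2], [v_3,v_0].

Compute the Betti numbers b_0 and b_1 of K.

K has 4 vertices, 4 edges.
rank ∂_0 = 0, rank ∂_1 = 3 ⇒ b_0 = 4 − 0 − 3 = 1; all invariant factors of ∂_1 are 1 so no torsion. So H_0 ≅ Z.
rank ∂_1 = 3, rank ∂_2 = 0 ⇒ b_1 = 4 − 3 − 0 = 1. So H_1 ≅ Z.

b_0 = 1, b_1 = 1.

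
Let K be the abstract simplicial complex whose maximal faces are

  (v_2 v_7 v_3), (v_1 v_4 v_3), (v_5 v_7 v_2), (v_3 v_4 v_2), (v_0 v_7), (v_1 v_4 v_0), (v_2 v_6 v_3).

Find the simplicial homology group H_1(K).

K has 8 vertices, 14 edges, 6 triangles.
rank ∂_1 = 7, rank ∂_2 = 6 ⇒ b_1 = 14 − 7 − 6 = 1; all invariant factors of ∂_2 are 1 so no torsion. So H_1 ≅ Z.

H_1 ≅ Z.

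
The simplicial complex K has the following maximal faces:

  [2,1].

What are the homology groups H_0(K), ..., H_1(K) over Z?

H_0 ≅ Z,  H_1 = 0.

We work with the vertex ordering 1 < 2. The simplices of K, each written with vertices in increasing order, are:

  0-simplices (2): [1], [2]
  1-simplices (1): [1,2]

Hence C_0 ≅ Z^2, C_1 ≅ Z^1.

Boundary ∂_1: C_1 → C_0 is given by ∂[p,q] = [q] − [p]. For instance
  ∂[1,2] = [2] − [1].
As a 2×1 matrix over Z this has rank 1, with invariant factors (1).

From H_k ≅ ker(∂_k) / im(∂_{k+1}) we obtain:

  H_0: rank C_0 − rank ∂_1 = 2 − 1 = 1, and the invariant factors of ∂_1 are all 1, so H_0 ≅ Z.
  H_1: rank ker ∂_1 − rank ∂_2 = (1 − 1) − 0 = 0, and there is no ∂_2, so H_1 ≅ 0.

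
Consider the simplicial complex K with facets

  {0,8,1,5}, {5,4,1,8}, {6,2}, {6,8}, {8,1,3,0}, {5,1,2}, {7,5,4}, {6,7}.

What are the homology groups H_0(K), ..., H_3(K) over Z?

H_0 ≅ Z,  H_1 ≅ Z^2,  H_2 = 0,  H_3 = 0.

K has 9 vertices, 19 edges, 12 triangles, 3 3-simplices.
rank ∂_0 = 0, rank ∂_1 = 8 ⇒ b_0 = 9 − 0 − 8 = 1; all invariant factors of ∂_1 are 1 so no torsion. So H_0 ≅ Z.
rank ∂_1 = 8, rank ∂_2 = 9 ⇒ b_1 = 19 − 8 − 9 = 2; all invariant factors of ∂_2 are 1 so no torsion. So H_1 ≅ Z^2.
rank ∂_2 = 9, rank ∂_3 = 3 ⇒ b_2 = 12 − 9 − 3 = 0; all invariant factors of ∂_3 are 1 so no torsion. So H_2 ≅ 0.
rank ∂_3 = 3, rank ∂_4 = 0 ⇒ b_3 = 3 − 3 − 0 = 0. So H_3 ≅ 0.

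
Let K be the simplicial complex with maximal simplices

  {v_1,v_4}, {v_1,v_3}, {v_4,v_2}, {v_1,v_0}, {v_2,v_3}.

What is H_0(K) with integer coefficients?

Order the vertices as v_0 < v_1 < v_2 < v_3 < v_4. Listing each simplex with vertices in this order, K has dimension 1 with simplices:

  0-simplices (5): [v_0], [v_1], [v_2], [v_3], [v_4]
  1-simplices (5): [v_0,v_1], [v_1,v_3], [v_1,v_4], [v_2,v_3], [v_2,v_4]

Hence C_0 ≅ Z^5, C_1 ≅ Z^5.

The boundary map ∂_1: C_1 → C_0 sends each edge [p,q] (with p < q) to q − p.
This gives a 5×5 integer matrix of rank 4; reducing to Smith normal form yields diagonal entries (1,1,1,1).

From H_k ≅ ker(∂_k) / im(∂_{k+1}) we obtain:

  H_0: rank C_0 − rank ∂_1 = 5 − 4 = 1, and the invariant factors of ∂_1 are all 1, so H_0 ≅ Z.

H_0 = Z.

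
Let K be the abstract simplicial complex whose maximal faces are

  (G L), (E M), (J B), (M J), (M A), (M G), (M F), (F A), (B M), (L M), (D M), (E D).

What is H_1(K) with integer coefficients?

K has 9 vertices, 12 edges.
rank ∂_1 = 8, rank ∂_2 = 0 ⇒ b_1 = 12 − 8 − 0 = 4. So H_1 ≅ Z^4.

H_1 = Z^4.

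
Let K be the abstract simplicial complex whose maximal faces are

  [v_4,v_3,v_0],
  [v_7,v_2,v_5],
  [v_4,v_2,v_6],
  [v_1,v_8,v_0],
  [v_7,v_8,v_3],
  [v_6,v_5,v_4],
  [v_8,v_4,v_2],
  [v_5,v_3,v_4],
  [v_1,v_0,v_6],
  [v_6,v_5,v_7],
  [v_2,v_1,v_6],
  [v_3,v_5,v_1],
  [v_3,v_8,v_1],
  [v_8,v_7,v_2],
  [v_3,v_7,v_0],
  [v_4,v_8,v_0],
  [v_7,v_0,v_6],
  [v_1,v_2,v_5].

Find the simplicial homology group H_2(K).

Order the vertices as v_0 < v_1 < v_2 < v_3 < v_4 < v_5 < v_6 < v_7 < v_8. Listing each simplex with vertices in this order, K has dimension 2 with simplices:

  0-simplices (9): [v_0], [v_1], [v_2], [v_3], [v_4], [v_5], [v_6], [v_7], [v_8]
  1-simplices (27): (27 of them)
  2-simplices (18): (18 of them)

so the chain groups are C_0 ≅ Z^9, C_1 ≅ Z^27, C_2 ≅ Z^18.

Boundary ∂_1: C_1 → C_0 sends each edge [p,q] (with p < q) to q − p. For instance
  ∂[v_4,v_8] = [v_8] − [v_4].
As a 9×27 matrix over Z this has rank 8, with invariant factors (1,1,1,1,1,1,1,1).

∂_2: C_2 → C_1 maps a triangle to the signed sum of its edges. For instance
  ∂[v_2,v_5,v_7] = [v_5,v_7] − [v_2,v_7] + [v_2,v_5],
  ∂[v_3,v_4,v_5] = [v_4,v_5] − [v_3,v_5] + [v_3,v_4].
The 27×18 boundary matrix has rank 18 and Smith normal form diag(1,1,1,1,1,1,1,1,1,1,1,1,1,1,1,1,1,2).

From H_k ≅ ker(∂_k) / im(∂_{k+1}) we obtain:

  H_2: rank ker ∂_2 − rank ∂_3 = (18 − 18) − 0 = 0, and there is no ∂_3, so H_2 ≅ 0.

H_2 = 0.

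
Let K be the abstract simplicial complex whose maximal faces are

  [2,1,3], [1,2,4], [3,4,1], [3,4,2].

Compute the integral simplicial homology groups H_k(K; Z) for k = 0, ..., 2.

H_0 = Z,  H_1 = 0,  H_2 = Z.

We work with the vertex ordering 1 < 2 < 3 < 4. The simplices of K, each written with vertices in increasing order, are:

  0-simplices (4): [1], [2], [3], [4]
  1-simplices (6): [1,2], [1,3], [1,4], [2,3], [2,4], [3,4]
  2-simplices (4): [1,2,3], [1,2,4], [1,3,4], [2,3,4]

so the chain groups are C_0 ≅ Z^4, C_1 ≅ Z^6, C_2 ≅ Z^4.

Boundary ∂_1: C_1 → C_0 sends each edge [p,q] (with p < q) to q − p. For instance
  ∂[1,3] = [3] − [1].
The resulting 4×6 matrix has rank 3, and its Smith normal form has invariant factors (1,1,1).

∂_2: C_2 → C_1 maps a triangle to the signed sum of its edges. For instance
  ∂[2,3,4] = [3,4] − [2,4] + [2,3],
  ∂[1,3,4] = [3,4] − [1,4] + [1,3].
The 6×4 boundary matrix has rank 3 and Smith normal form diag(1,1,1).

Now H_k = ker ∂_k / im ∂_{k+1}, so:

  H_0: rank C_0 − rank ∂_1 = 4 − 3 = 1, and the invariant factors of ∂_1 are all 1, so H_0 ≅ Z.
  H_1: rank ker ∂_1 − rank ∂_2 = (6 − 3) − 3 = 0, and the invariant factors of ∂_2 are all 1, so H_1 ≅ 0.
  H_2: rank ker ∂_2 − rank ∂_3 = (4 − 3) − 0 = 1, and there is no ∂_3, so H_2 ≅ Z.

As a check, the Euler characteristic is 4 − 6 + 4 = 2, which agrees with 1 − 0 + 1 = 2.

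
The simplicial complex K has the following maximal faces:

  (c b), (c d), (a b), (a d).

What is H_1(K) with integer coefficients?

H_1 = Z.

We work with the vertex ordering a < b < c < d. The simplices of K, each written with vertices in increasing order, are:

  0-simplices (4): a, b, c, d
  1-simplices (4): ab, ad, bc, cd

Hence C_0 ≅ Z^4, C_1 ≅ Z^4.

Boundary ∂_1: C_1 → C_0 maps an edge to its endpoints' difference, ∂[p,q] = q − p.
This gives a 4×4 integer matrix of rank 3; reducing to Smith normal form yields diagonal entries (1,1,1).

Computing H_k = (kernel of ∂_k) / (image of ∂_{k+1}):

  H_1: rank ker ∂_1 − rank ∂_2 = (4 − 3) − 0 = 1, and there is no ∂_2, so H_1 ≅ Z.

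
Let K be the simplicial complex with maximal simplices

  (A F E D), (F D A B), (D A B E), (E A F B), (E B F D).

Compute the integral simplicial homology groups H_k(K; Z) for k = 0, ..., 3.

H_0 = Z,  H_1 = 0,  H_2 = 0,  H_3 = Z.

Take the total order A < B < D < E < F on the vertex set. Then K (dimension 3) consists of the simplices:

  0-simplices (5): A, B, D, E, F
  1-simplices (10): AB, AD, AE, AF, BD, BE, BF, DE, DF, EF
  2-simplices (10): ABD, ABE, ABF, ADE, ADF, AEF, BDE, BDF, BEF, DEF
  3-simplices (5): ABDE, ABDF, ABEF, ADEF, BDEF

so the chain groups are C_0 ≅ Z^5, C_1 ≅ Z^10, C_2 ≅ Z^10, C_3 ≅ Z^5.

Boundary ∂_1: C_1 → C_0 is given by ∂[p,q] = [q] − [p]. For instance
  ∂EF = F − E.
As a 5×10 matrix over Z this has rank 4, with invariant factors (1,1,1,1).

The boundary map ∂_2: C_2 → C_1 maps a triangle to the signed sum of its edges. For instance
  ∂DEF = EF − DF + DE,
  ∂BDE = DE − BE + BD.
This gives a 10×10 integer matrix of rank 6; reducing to Smith normal form yields diagonal entries (1,1,1,1,1,1).

The boundary map ∂_3: C_3 → C_2 sends each 3-simplex σ to the alternating sum Σ_i (−1)^i (σ with its i-th vertex removed). For instance
  ∂ABDF = BDF − ADF + ABF − ABD,
  ∂ABDE = BDE − ADE + ABE − ABD.
The resulting 10×5 matrix has rank 4, and its Smith normal form has invariant factors (1,1,1,1).

From H_k ≅ ker(∂_k) / im(∂_{k+1}) we obtain:

  H_0: rank C_0 − rank ∂_1 = 5 − 4 = 1, and the invariant factors of ∂_1 are all 1, so H_0 ≅ Z.
  H_1: rank ker ∂_1 − rank ∂_2 = (10 − 4) − 6 = 0, and the invariant factors of ∂_2 are all 1, so H_1 ≅ 0.
  H_2: rank ker ∂_2 − rank ∂_3 = (10 − 6) − 4 = 0, and the invariant factors of ∂_3 are all 1, so H_2 ≅ 0.
  H_3: rank ker ∂_3 − rank ∂_4 = (5 − 4) − 0 = 1, and there is no ∂_4, so H_3 ≅ Z.

(K is a triangulation of the 3-sphere S^3.)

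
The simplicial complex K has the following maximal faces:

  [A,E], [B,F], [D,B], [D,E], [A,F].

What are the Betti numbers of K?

b_0 = 1, b_1 = 1.

K has 5 vertices, 5 edges.
rank ∂_0 = 0, rank ∂_1 = 4 ⇒ b_0 = 5 − 0 − 4 = 1; all invariant factors of ∂_1 are 1 so no torsion. So H_0 = Z.
rank ∂_1 = 4, rank ∂_2 = 0 ⇒ b_1 = 5 − 4 − 0 = 1. So H_1 = Z.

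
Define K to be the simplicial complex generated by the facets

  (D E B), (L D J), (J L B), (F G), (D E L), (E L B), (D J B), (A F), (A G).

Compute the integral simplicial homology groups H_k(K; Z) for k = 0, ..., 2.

H_0 = Z^2,  H_1 = Z,  H_2 = Z.

Fix the vertex order A < B < D < E < F < G < J < L and write every simplex with vertices in increasing order. Then dim K = 2 and the simplices of K are:

  0-simplices (8): A, B, D, E, F, G, J, L
  1-simplices (12): AF, AG, BD, BE, BJ, BL, DE, DJ, DL, EL, FG, JL
  2-simplices (6): BDE, BDJ, BEL, BJL, DEL, DJL

giving chain groups C_0 ≅ Z^8, C_1 ≅ Z^12, C_2 ≅ Z^6.

Boundary ∂_1: C_1 → C_0 sends each edge [p,q] (with p < q) to q − p. For instance
  ∂DJ = J − D.
The 8×12 boundary matrix has rank 6 and Smith normal form diag(1,1,1,1,1,1).

The boundary map ∂_2: C_2 → C_1 maps a triangle to the signed sum of its edges. For instance
  ∂BDJ = DJ − BJ + BD,
  ∂BDE = DE − BE + BD.
This gives a 12×6 integer matrix of rank 5; reducing to Smith normal form yields diagonal entries (1,1,1,1,1).

From H_k ≅ ker(∂_k) / im(∂_{k+1}) we obtain:

  H_0: rank C_0 − rank ∂_1 = 8 − 6 = 2, and the invariant factors of ∂_1 are all 1, so H_0 ≅ Z^2.
  H_1: rank ker ∂_1 − rank ∂_2 = (12 − 6) − 5 = 1, and the invariant factors of ∂_2 are all 1, so H_1 ≅ Z.
  H_2: rank ker ∂_2 − rank ∂_3 = (6 − 5) − 0 = 1, and there is no ∂_3, so H_2 ≅ Z.

As a check, the Euler characteristic is 8 − 12 + 6 = 2, which agrees with 2 − 1 + 1 = 2.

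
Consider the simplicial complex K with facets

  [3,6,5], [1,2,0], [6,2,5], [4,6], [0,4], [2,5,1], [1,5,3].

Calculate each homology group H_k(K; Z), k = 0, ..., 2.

H_0 = Z,  H_1 = Z,  H_2 = 0.

K has 7 vertices, 12 edges, 5 triangles.
rank ∂_0 = 0, rank ∂_1 = 6 ⇒ b_0 = 7 − 0 − 6 = 1; all invariant factors of ∂_1 are 1 so no torsion. So H_0 = Z.
rank ∂_1 = 6, rank ∂_2 = 5 ⇒ b_1 = 12 − 6 − 5 = 1; all invariant factors of ∂_2 are 1 so no torsion. So H_1 = Z.
rank ∂_2 = 5, rank ∂_3 = 0 ⇒ b_2 = 5 − 5 − 0 = 0. So H_2 = 0.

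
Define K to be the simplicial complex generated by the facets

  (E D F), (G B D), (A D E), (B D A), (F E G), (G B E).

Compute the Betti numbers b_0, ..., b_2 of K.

We work with the vertex ordering A < B < D < E < F < G. The simplices of K, each written with vertices in increasing order, are:

  0-simplices (6): A, B, D, E, F, G
  1-simplices (12): AB, AD, AE, BD, BE, BG, DE, DF, DG, EF, EG, FG
  2-simplices (6): ABD, ADE, BDG, BEG, DEF, EFG

Hence C_0 ≅ Z^6, C_1 ≅ Z^12, C_2 ≅ Z^6.

∂_1: C_1 → C_0 sends each edge [p,q] (with p < q) to q − p. For instance
  ∂BD = D − B.
As a 6×12 matrix over Z this has rank 5, with invariant factors (1,1,1,1,1).

Boundary ∂_2: C_2 → C_1 sends each 2-simplex [p,q,r] to [q,r] − [p,r] + [p,q]. For instance
  ∂BEG = EG − BG + BE,
  ∂EFG = FG − EG + EF.
The 12×6 boundary matrix has rank 6 and Smith normal form diag(1,1,1,1,1,1).

Reading off H_k = ker ∂_k / im ∂_{k+1}:

  H_0: rank C_0 − rank ∂_1 = 6 − 5 = 1, and the invariant factors of ∂_1 are all 1, so H_0 ≅ Z.
  H_1: rank ker ∂_1 − rank ∂_2 = (12 − 5) − 6 = 1, and the invariant factors of ∂_2 are all 1, so H_1 ≅ Z.
  H_2: rank ker ∂_2 − rank ∂_3 = (6 − 6) − 0 = 0, and there is no ∂_3, so H_2 ≅ 0.

As a check, the Euler characteristic is 6 − 12 + 6 = 0, which agrees with 1 − 1 + 0 = 0.

Hence the Betti numbers are b_0 = 1, b_1 = 1, b_2 = 0.

b_0 = 1, b_1 = 1, b_2 = 0.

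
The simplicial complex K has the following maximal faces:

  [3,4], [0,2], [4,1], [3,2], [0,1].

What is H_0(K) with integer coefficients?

H_0 = Z.

K has 5 vertices, 5 edges.
rank ∂_0 = 0, rank ∂_1 = 4 ⇒ b_0 = 5 − 0 − 4 = 1; all invariant factors of ∂_1 are 1 so no torsion. So H_0 = Z.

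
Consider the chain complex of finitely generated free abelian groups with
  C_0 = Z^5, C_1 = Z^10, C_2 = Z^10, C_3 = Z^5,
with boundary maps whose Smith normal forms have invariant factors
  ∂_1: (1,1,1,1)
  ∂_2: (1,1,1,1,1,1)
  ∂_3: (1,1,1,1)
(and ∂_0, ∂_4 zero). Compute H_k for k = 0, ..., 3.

H_0 ≅ Z,  H_1 = 0,  H_2 = 0,  H_3 ≅ Z.

H_0: b_0 = 5 − 0 − 4 = 1; torsion from ∂_1 factors > 1: none. So H_0 ≅ Z.
H_1: b_1 = 10 − 4 − 6 = 0; torsion from ∂_2 factors > 1: none. So H_1 ≅ 0.
H_2: b_2 = 10 − 6 − 4 = 0; torsion from ∂_3 factors > 1: none. So H_2 ≅ 0.
H_3: b_3 = 5 − 4 − 0 = 1; torsion from ∂_4 factors > 1: none. So H_3 ≅ Z.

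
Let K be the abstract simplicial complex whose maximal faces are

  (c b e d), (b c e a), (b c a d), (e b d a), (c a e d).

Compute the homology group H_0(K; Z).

H_0 ≅ Z.

K has 5 vertices, 10 edges, 10 triangles, 5 3-simplices.
rank ∂_0 = 0, rank ∂_1 = 4 ⇒ b_0 = 5 − 0 − 4 = 1; all invariant factors of ∂_1 are 1 so no torsion. So H_0 ≅ Z.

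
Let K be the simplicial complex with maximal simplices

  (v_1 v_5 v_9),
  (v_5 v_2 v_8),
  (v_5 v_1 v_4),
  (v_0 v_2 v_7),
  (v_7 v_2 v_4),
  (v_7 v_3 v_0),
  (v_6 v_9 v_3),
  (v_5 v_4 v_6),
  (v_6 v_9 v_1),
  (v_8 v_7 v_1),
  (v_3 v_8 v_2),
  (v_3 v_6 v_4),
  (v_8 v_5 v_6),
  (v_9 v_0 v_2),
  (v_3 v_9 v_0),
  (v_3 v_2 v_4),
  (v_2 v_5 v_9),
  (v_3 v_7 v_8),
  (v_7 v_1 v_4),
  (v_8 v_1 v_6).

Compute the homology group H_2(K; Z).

H_2 ≅ 0.

We work with the vertex ordering v_0 < v_1 < v_2 < v_3 < v_4 < v_5 < v_6 < v_7 < v_8 < v_9. The simplices of K, each written with vertices in increasing order, are:

  0-simplices (10): [v_0], [v_1], [v_2], [v_3], [v_4], [v_5], [v_6], [v_7], [v_8], [v_9]
  1-simplices (30): (30 of them)
  2-simplices (20): (20 of them)

giving chain groups C_0 ≅ Z^10, C_1 ≅ Z^30, C_2 ≅ Z^20.

The boundary map ∂_1: C_1 → C_0 maps an edge to its endpoints' difference, ∂[p,q] = q − p.
As a 10×30 matrix over Z this has rank 9, with invariant factors (1,1,1,1,1,1,1,1,1).

Boundary ∂_2: C_2 → C_1 acts by ∂[p,q,r] = [q,r] − [p,r] + [p,q]. For instance
  ∂[v_1,v_6,v_9] = [v_6,v_9] − [v_1,v_9] + [v_1,v_6],
  ∂[v_2,v_3,v_4] = [v_3,v_4] − [v_2,v_4] + [v_2,v_3].
This gives a 30×20 integer matrix of rank 20; reducing to Smith normal form yields diagonal entries (1,1,1,1,1,1,1,1,1,1,1,1,1,1,1,1,1,1,1,2).

From H_k ≅ ker(∂_k) / im(∂_{k+1}) we obtain:

  H_2: rank ker ∂_2 − rank ∂_3 = (20 − 20) − 0 = 0, and there is no ∂_3, so H_2 = 0.

(K is a triangulation of the Klein bottle.)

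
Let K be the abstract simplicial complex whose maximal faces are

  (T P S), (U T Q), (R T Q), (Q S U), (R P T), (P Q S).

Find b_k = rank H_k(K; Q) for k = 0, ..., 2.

b_0 = 1, b_1 = 1, b_2 = 0.

Take the total order P < Q < R < S < T < U on the vertex set. Then K (dimension 2) consists of the simplices:

  0-simplices (6): P, Q, R, S, T, U
  1-simplices (12): PQ, PR, PS, PT, QR, QS, QT, QU, RT, ST, SU, TU
  2-simplices (6): PQS, PRT, PST, QRT, QSU, QTU

so the chain groups are C_0 ≅ Z^6, C_1 ≅ Z^12, C_2 ≅ Z^6.

The boundary map ∂_1: C_1 → C_0 sends each edge [p,q] (with p < q) to q − p.
The 6×12 boundary matrix has rank 5 and Smith normal form diag(1,1,1,1,1).

The boundary map ∂_2: C_2 → C_1 acts by ∂[p,q,r] = [q,r] − [p,r] + [p,q]. For instance
  ∂QRT = RT − QT + QR,
  ∂QSU = SU − QU + QS.
As a 12×6 matrix over Z this has rank 6, with invariant factors (1,1,1,1,1,1).

Reading off H_k = ker ∂_k / im ∂_{k+1}:

  H_0: rank C_0 − rank ∂_1 = 6 − 5 = 1, and the invariant factors of ∂_1 are all 1, so H_0 ≅ Z.
  H_1: rank ker ∂_1 − rank ∂_2 = (12 − 5) − 6 = 1, and the invariant factors of ∂_2 are all 1, so H_1 ≅ Z.
  H_2: rank ker ∂_2 − rank ∂_3 = (6 − 6) − 0 = 0, and there is no ∂_3, so H_2 ≅ 0.

Hence the Betti numbers are b_0 = 1, b_1 = 1, b_2 = 0.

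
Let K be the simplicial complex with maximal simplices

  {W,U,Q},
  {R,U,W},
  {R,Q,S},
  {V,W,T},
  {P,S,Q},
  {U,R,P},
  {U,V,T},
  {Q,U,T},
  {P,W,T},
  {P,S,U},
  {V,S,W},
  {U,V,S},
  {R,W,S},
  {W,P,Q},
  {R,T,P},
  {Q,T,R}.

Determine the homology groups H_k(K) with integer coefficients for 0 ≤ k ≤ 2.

Fix the vertex order P < Q < R < S < T < U < V < W and write every simplex with vertices in increasing order. Then dim K = 2 and the simplices of K are:

  0-simplices (8): P, Q, R, S, T, U, V, W
  1-simplices (24): PQ, PR, PS, PT, PU, PW, QR, QS, QT, QU, QW, RS, RT, RU, RW, SU, SV, SW, TU, TV, TW, UV, UW, VW
  2-simplices (16): PQS, PQW, PRT, PRU, PSU, PTW, QRS, QRT, QTU, QUW, RSW, RUW, SUV, SVW, TUV, TVW

Hence C_0 ≅ Z^8, C_1 ≅ Z^24, C_2 ≅ Z^16.

∂_1: C_1 → C_0 maps an edge to its endpoints' difference, ∂[p,q] = q − p. For instance
  ∂TW = W − T.
This gives a 8×24 integer matrix of rank 7; reducing to Smith normal form yields diagonal entries (1,1,1,1,1,1,1).

∂_2: C_2 → C_1 maps a triangle to the signed sum of its edges. For instance
  ∂PTW = TW − PW + PT,
  ∂PSU = SU − PU + PS.
The 24×16 boundary matrix has rank 15 and Smith normal form diag(1,1,1,1,1,1,1,1,1,1,1,1,1,1,1).

Computing H_k = (kernel of ∂_k) / (image of ∂_{k+1}):

  H_0: rank C_0 − rank ∂_1 = 8 − 7 = 1, and the invariant factors of ∂_1 are all 1, so H_0 = Z.
  H_1: rank ker ∂_1 − rank ∂_2 = (24 − 7) − 15 = 2, and the invariant factors of ∂_2 are all 1, so H_1 = Z^2.
  H_2: rank ker ∂_2 − rank ∂_3 = (16 − 15) − 0 = 1, and there is no ∂_3, so H_2 = Z.

(K is a triangulation of the torus T^2.)

H_0 = Z,  H_1 = Z^2,  H_2 = Z.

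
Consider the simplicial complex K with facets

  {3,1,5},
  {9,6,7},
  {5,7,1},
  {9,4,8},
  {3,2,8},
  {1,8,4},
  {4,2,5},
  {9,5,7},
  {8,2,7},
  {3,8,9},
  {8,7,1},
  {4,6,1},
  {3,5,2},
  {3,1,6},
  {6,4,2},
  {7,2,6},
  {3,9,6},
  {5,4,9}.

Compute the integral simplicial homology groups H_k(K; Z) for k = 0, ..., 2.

We work with the vertex ordering 1 < 2 < 3 < 4 < 5 < 6 < 7 < 8 < 9. The simplices of K, each written with vertices in increasing order, are:

  0-simplices (9): [1], [2], [3], [4], [5], [6], [7], [8], [9]
  1-simplices (27): (27 of them)
  2-simplices (18): [1,3,5], [1,3,6], [1,4,6], [1,4,8], [1,5,7], [1,7,8], [2,3,5], [2,3,8], [2,4,5], [2,4,6], [2,6,7], [2,7,8], [3,6,9], [3,8,9], [4,5,9], [4,8,9], [5,7,9], [6,7,9]

Hence C_0 ≅ Z^9, C_1 ≅ Z^27, C_2 ≅ Z^18.

∂_1: C_1 → C_0 is given by ∂[p,q] = [q] − [p].
This gives a 9×27 integer matrix of rank 8; reducing to Smith normal form yields diagonal entries (1,1,1,1,1,1,1,1).

∂_2: C_2 → C_1 sends each 2-simplex [p,q,r] to [q,r] − [p,r] + [p,q]. For instance
  ∂[1,5,7] = [5,7] − [1,7] + [1,5],
  ∂[4,8,9] = [8,9] − [4,9] + [4,8].
The 27×18 boundary matrix has rank 17 and Smith normal form diag(1,1,1,1,1,1,1,1,1,1,1,1,1,1,1,1,1).

Now H_k = ker ∂_k / im ∂_{k+1}, so:

  H_0: rank C_0 − rank ∂_1 = 9 − 8 = 1, and the invariant factors of ∂_1 are all 1, so H_0 ≅ Z.
  H_1: rank ker ∂_1 − rank ∂_2 = (27 − 8) − 17 = 2, and the invariant factors of ∂_2 are all 1, so H_1 ≅ Z^2.
  H_2: rank ker ∂_2 − rank ∂_3 = (18 − 17) − 0 = 1, and there is no ∂_3, so H_2 ≅ Z.

H_0 = Z,  H_1 = Z^2,  H_2 = Z.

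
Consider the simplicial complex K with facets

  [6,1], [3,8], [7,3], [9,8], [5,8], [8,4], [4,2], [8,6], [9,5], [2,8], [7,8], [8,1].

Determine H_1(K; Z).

We work with the vertex ordering 1 < 2 < 3 < 4 < 5 < 6 < 7 < 8 < 9. The simplices of K, each written with vertices in increasing order, are:

  0-simplices (9): [1], [2], [3], [4], [5], [6], [7], [8], [9]
  1-simplices (12): [1,6], [1,8], [2,4], [2,8], [3,7], [3,8], [4,8], [5,8], [5,9], [6,8], [7,8], [8,9]

so the chain groups are C_0 ≅ Z^9, C_1 ≅ Z^12.

∂_1: C_1 → C_0 is given by ∂[p,q] = [q] − [p].
This gives a 9×12 integer matrix of rank 8; reducing to Smith normal form yields diagonal entries (1,1,1,1,1,1,1,1).

Now H_k = ker ∂_k / im ∂_{k+1}, so:

  H_1: rank ker ∂_1 − rank ∂_2 = (12 − 8) − 0 = 4, and there is no ∂_2, so H_1 = Z^4.

(K is a triangulation of a wedge of 4 circles.)

H_1 ≅ Z^4.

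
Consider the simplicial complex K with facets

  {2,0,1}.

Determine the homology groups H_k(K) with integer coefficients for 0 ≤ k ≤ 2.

H_0 = Z,  H_1 = 0,  H_2 = 0.

Fix the vertex order 0 < 1 < 2 and write every simplex with vertices in increasing order. Then dim K = 2 and the simplices of K are:

  0-simplices (3): [0], [1], [2]
  1-simplices (3): [0,1], [0,2], [1,2]
  2-simplices (1): [0,1,2]

Hence C_0 ≅ Z^3, C_1 ≅ Z^3, C_2 ≅ Z^1.

The boundary map ∂_1: C_1 → C_0 maps an edge to its endpoints' difference, ∂[p,q] = q − p. For instance
  ∂[1,2] = [2] − [1].
The resulting 3×3 matrix has rank 2, and its Smith normal form has invariant factors (1,1).

∂_2: C_2 → C_1 acts by ∂[p,q,r] = [q,r] − [p,r] + [p,q]. For instance
  ∂[0,1,2] = [1,2] − [0,2] + [0,1].
The resulting 3×1 matrix has rank 1, and its Smith normal form has invariant factors (1).

Now H_k = ker ∂_k / im ∂_{k+1}, so:

  H_0: rank C_0 − rank ∂_1 = 3 − 2 = 1, and the invariant factors of ∂_1 are all 1, so H_0 ≅ Z.
  H_1: rank ker ∂_1 − rank ∂_2 = (3 − 2) − 1 = 0, and the invariant factors of ∂_2 are all 1, so H_1 ≅ 0.
  H_2: rank ker ∂_2 − rank ∂_3 = (1 − 1) − 0 = 0, and there is no ∂_3, so H_2 ≅ 0.

(K is a triangulation of the 2-simplex.)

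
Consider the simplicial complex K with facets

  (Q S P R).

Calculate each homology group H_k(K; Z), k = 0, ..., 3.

We work with the vertex ordering P < Q < R < S. The simplices of K, each written with vertices in increasing order, are:

  0-simplices (4): P, Q, R, S
  1-simplices (6): PQ, PR, PS, QR, QS, RS
  2-simplices (4): PQR, PQS, PRS, QRS
  3-simplices (1): PQRS

so the chain groups are C_0 ≅ Z^4, C_1 ≅ Z^6, C_2 ≅ Z^4, C_3 ≅ Z^1.

Boundary ∂_1: C_1 → C_0 is given by ∂[p,q] = [q] − [p]. For instance
  ∂PS = S − P.
As a 4×6 matrix over Z this has rank 3, with invariant factors (1,1,1).

∂_2: C_2 → C_1 acts by ∂[p,q,r] = [q,r] − [p,r] + [p,q]. For instance
  ∂QRS = RS − QS + QR,
  ∂PRS = RS − PS + PR.
This gives a 6×4 integer matrix of rank 3; reducing to Smith normal form yields diagonal entries (1,1,1).

∂_3: C_3 → C_2 sends each 3-simplex σ to the alternating sum Σ_i (−1)^i (σ with its i-th vertex removed). For instance
  ∂PQRS = QRS − PRS + PQS − PQR.
As a 4×1 matrix over Z this has rank 1, with invariant factors (1).

Reading off H_k = ker ∂_k / im ∂_{k+1}:

  H_0: rank C_0 − rank ∂_1 = 4 − 3 = 1, and the invariant factors of ∂_1 are all 1, so H_0 = Z.
  H_1: rank ker ∂_1 − rank ∂_2 = (6 − 3) − 3 = 0, and the invariant factors of ∂_2 are all 1, so H_1 = 0.
  H_2: rank ker ∂_2 − rank ∂_3 = (4 − 3) − 1 = 0, and the invariant factors of ∂_3 are all 1, so H_2 = 0.
  H_3: rank ker ∂_3 − rank ∂_4 = (1 − 1) − 0 = 0, and there is no ∂_4, so H_3 = 0.

H_0 ≅ Z,  H_1 = 0,  H_2 = 0,  H_3 = 0.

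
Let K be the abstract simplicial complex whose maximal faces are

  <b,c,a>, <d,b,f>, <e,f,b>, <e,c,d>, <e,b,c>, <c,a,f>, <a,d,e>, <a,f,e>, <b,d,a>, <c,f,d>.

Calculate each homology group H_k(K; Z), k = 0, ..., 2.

Fix the vertex order a < b < c < d < e < f and write every simplex with vertices in increasing order. Then dim K = 2 and the simplices of K are:

  0-simplices (6): a, b, c, d, e, f
  1-simplices (15): ab, ac, ad, ae, af, bc, bd, be, bf, cd, ce, cf, de, df, ef
  2-simplices (10): abc, abd, acf, ade, aef, bce, bdf, bef, cde, cdf

Hence C_0 ≅ Z^6, C_1 ≅ Z^15, C_2 ≅ Z^10.

∂_1: C_1 → C_0 sends each edge [p,q] (with p < q) to q − p. For instance
  ∂bd = d − b.
The resulting 6×15 matrix has rank 5, and its Smith normal form has invariant factors (1,1,1,1,1).

Boundary ∂_2: C_2 → C_1 sends each 2-simplex [p,q,r] to [q,r] − [p,r] + [p,q]. For instance
  ∂cde = de − ce + cd,
  ∂abd = bd − ad + ab.
This gives a 15×10 integer matrix of rank 10; reducing to Smith normal form yields diagonal entries (1,1,1,1,1,1,1,1,1,2).

Now H_k = ker ∂_k / im ∂_{k+1}, so:

  H_0: rank C_0 − rank ∂_1 = 6 − 5 = 1, and the invariant factors of ∂_1 are all 1, so H_0 = Z.
  H_1: rank ker ∂_1 − rank ∂_2 = (15 − 5) − 10 = 0, and ∂_2 has invariant factor 2 > 1, so H_1 = Z/2.
  H_2: rank ker ∂_2 − rank ∂_3 = (10 − 10) − 0 = 0, and there is no ∂_3, so H_2 = 0.

H_0 ≅ Z,  H_1 ≅ Z/2,  H_2 = 0.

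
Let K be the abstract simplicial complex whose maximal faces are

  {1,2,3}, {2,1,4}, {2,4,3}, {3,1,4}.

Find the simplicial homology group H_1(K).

We work with the vertex ordering 1 < 2 < 3 < 4. The simplices of K, each written with vertices in increasing order, are:

  0-simplices (4): [1], [2], [3], [4]
  1-simplices (6): [1,2], [1,3], [1,4], [2,3], [2,4], [3,4]
  2-simplices (4): [1,2,3], [1,2,4], [1,3,4], [2,3,4]

giving chain groups C_0 ≅ Z^4, C_1 ≅ Z^6, C_2 ≅ Z^4.

The boundary map ∂_1: C_1 → C_0 is given by ∂[p,q] = [q] − [p]. For instance
  ∂[2,3] = [3] − [2].
The 4×6 boundary matrix has rank 3 and Smith normal form diag(1,1,1).

The boundary map ∂_2: C_2 → C_1 maps a triangle to the signed sum of its edges. For instance
  ∂[1,2,3] = [2,3] − [1,3] + [1,2],
  ∂[2,3,4] = [3,4] − [2,4] + [2,3].
This gives a 6×4 integer matrix of rank 3; reducing to Smith normal form yields diagonal entries (1,1,1).

Computing H_k = (kernel of ∂_k) / (image of ∂_{k+1}):

  H_1: rank ker ∂_1 − rank ∂_2 = (6 − 3) − 3 = 0, and the invariant factors of ∂_2 are all 1, so H_1 ≅ 0.

H_1 = 0.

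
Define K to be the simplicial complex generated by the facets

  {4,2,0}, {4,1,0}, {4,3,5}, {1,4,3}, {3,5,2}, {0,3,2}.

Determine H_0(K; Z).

K has 6 vertices, 12 edges, 6 triangles.
rank ∂_0 = 0, rank ∂_1 = 5 ⇒ b_0 = 6 − 0 − 5 = 1; all invariant factors of ∂_1 are 1 so no torsion. So H_0 ≅ Z.

H_0 = Z.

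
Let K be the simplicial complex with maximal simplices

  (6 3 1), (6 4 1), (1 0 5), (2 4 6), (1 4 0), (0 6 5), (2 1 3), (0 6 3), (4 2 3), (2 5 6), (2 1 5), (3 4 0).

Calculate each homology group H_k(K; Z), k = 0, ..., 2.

H_0 ≅ Z,  H_1 ≅ Z/2,  H_2 = 0.

Take the total order 0 < 1 < 2 < 3 < 4 < 5 < 6 on the vertex set. Then K (dimension 2) consists of the simplices:

  0-simplices (7): [0], [1], [2], [3], [4], [5], [6]
  1-simplices (18): [0,1], [0,3], [0,4], [0,5], [0,6], [1,2], [1,3], [1,4], [1,5], [1,6], [2,3], [2,4], [2,5], [2,6], [3,4], [3,6], [4,6], [5,6]
  2-simplices (12): [0,1,4], [0,1,5], [0,3,4], [0,3,6], [0,5,6], [1,2,3], [1,2,5], [1,3,6], [1,4,6], [2,3,4], [2,4,6], [2,5,6]

Hence C_0 ≅ Z^7, C_1 ≅ Z^18, C_2 ≅ Z^12.

∂_1: C_1 → C_0 maps an edge to its endpoints' difference, ∂[p,q] = q − p. For instance
  ∂[0,5] = [5] − [0].
The 7×18 boundary matrix has rank 6 and Smith normal form diag(1,1,1,1,1,1).

The boundary map ∂_2: C_2 → C_1 acts by ∂[p,q,r] = [q,r] − [p,r] + [p,q]. For instance
  ∂[2,3,4] = [3,4] − [2,4] + [2,3],
  ∂[1,2,5] = [2,5] − [1,5] + [1,2].
The 18×12 boundary matrix has rank 12 and Smith normal form diag(1,1,1,1,1,1,1,1,1,1,1,2).

From H_k ≅ ker(∂_k) / im(∂_{k+1}) we obtain:

  H_0: rank C_0 − rank ∂_1 = 7 − 6 = 1, and the invariant factors of ∂_1 are all 1, so H_0 = Z.
  H_1: rank ker ∂_1 − rank ∂_2 = (18 − 6) − 12 = 0, and ∂_2 has invariant factor 2 > 1, so H_1 = Z/2.
  H_2: rank ker ∂_2 − rank ∂_3 = (12 − 12) − 0 = 0, and there is no ∂_3, so H_2 = 0.

As a check, the Euler characteristic is 7 − 18 + 12 = 1, which agrees with 1 − 0 + 0 = 1.
(K is a triangulation of the real projective plane RP^2.)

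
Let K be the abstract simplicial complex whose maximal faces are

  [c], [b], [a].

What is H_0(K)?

Fix the vertex order a < b < c and write every simplex with vertices in increasing order. Then dim K = 0 and the simplices of K are:

  0-simplices (3): a, b, c

Hence C_0 ≅ Z^3.

From H_k ≅ ker(∂_k) / im(∂_{k+1}) we obtain:

  H_0: rank C_0 − rank ∂_1 = 3 − 0 = 3, and there is no ∂_1, so H_0 = Z^3.

H_0 = Z^3.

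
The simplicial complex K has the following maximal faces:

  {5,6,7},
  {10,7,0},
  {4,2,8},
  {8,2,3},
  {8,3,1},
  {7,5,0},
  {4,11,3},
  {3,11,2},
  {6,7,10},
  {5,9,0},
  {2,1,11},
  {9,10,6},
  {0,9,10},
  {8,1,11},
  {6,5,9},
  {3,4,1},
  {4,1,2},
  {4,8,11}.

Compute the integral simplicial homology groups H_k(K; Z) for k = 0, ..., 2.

H_0 = Z^2,  H_1 = Z_2,  H_2 = Z.

Fix the vertex order 0 < 1 < 2 < 3 < 4 < 5 < 6 < 7 < 8 < 9 < 10 < 11 and write every simplex with vertices in increasing order. Then dim K = 2 and the simplices of K are:

  0-simplices (12): [0], [1], [2], [3], [4], [5], [6], [7], [8], [9], [10], [11]
  1-simplices (27): (27 of them)
  2-simplices (18): (18 of them)

giving chain groups C_0 ≅ Z^12, C_1 ≅ Z^27, C_2 ≅ Z^18.

∂_1: C_1 → C_0 sends each edge [p,q] (with p < q) to q − p.
The resulting 12×27 matrix has rank 10, and its Smith normal form has invariant factors (1,1,1,1,1,1,1,1,1,1).

∂_2: C_2 → C_1 sends each 2-simplex [p,q,r] to [q,r] − [p,r] + [p,q]. For instance
  ∂[2,4,8] = [4,8] − [2,8] + [2,4],
  ∂[6,9,10] = [9,10] − [6,10] + [6,9].
The resulting 27×18 matrix has rank 17, and its Smith normal form has invariant factors (1,1,1,1,1,1,1,1,1,1,1,1,1,1,1,1,2).

From H_k ≅ ker(∂_k) / im(∂_{k+1}) we obtain:

  H_0: rank C_0 − rank ∂_1 = 12 − 10 = 2, and the invariant factors of ∂_1 are all 1, so H_0 ≅ Z^2.
  H_1: rank ker ∂_1 − rank ∂_2 = (27 − 10) − 17 = 0, and ∂_2 has invariant factor 2 > 1, so H_1 ≅ Z_2.
  H_2: rank ker ∂_2 − rank ∂_3 = (18 − 17) − 0 = 1, and there is no ∂_3, so H_2 ≅ Z.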